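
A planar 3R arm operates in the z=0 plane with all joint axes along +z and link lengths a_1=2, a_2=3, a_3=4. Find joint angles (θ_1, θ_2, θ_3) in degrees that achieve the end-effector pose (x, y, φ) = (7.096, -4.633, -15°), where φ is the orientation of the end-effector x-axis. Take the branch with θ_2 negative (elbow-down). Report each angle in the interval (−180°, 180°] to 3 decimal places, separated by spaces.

wrist centre = target − a_3·(cos φ, sin φ) = (3.2323, -3.5977)
cos θ_2 = (23.3914−2²−3²)/(2·2·3) = 0.8659; θ_2 = -30.0090° (elbow-down)
β = atan2(-3.5977,3.2323) = -48.0626°; ψ = atan2(-1.5004,4.5978) = -18.0730°
θ_1 = β − ψ = -29.9896°
θ_3 = φ − θ_1 − θ_2 = 44.9986° (wrapped to (-180°,180°])

-29.990 -30.009 44.999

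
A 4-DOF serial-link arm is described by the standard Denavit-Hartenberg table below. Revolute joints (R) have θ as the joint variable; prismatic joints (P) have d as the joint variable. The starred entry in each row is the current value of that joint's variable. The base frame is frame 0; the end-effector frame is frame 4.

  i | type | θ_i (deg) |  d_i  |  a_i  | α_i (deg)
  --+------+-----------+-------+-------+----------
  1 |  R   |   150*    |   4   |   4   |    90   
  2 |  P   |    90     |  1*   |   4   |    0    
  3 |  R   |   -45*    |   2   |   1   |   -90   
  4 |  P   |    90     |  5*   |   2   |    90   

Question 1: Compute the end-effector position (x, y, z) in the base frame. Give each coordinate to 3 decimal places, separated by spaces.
after link 1: o_1 = (-3.4641, 2.0000, 4.0000)
after link 2: o_2 = (-2.9641, 2.8660, 8.0000)
after link 3: o_3 = (-2.5765, 4.9516, 8.7071)
after link 4: o_4 = (-0.5146, 1.4518, 12.2426)

-0.515 1.452 12.243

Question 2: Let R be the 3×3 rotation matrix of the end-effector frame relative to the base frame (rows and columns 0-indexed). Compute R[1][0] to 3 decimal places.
-0.866

End-effector x-axis (col 0 of R) = (-0.5000,-0.8660,0.0000)
R[1][0] = -0.8660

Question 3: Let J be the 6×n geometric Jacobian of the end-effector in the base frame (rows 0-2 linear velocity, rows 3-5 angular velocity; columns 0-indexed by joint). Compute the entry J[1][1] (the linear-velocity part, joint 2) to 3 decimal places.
0.866

prismatic axis z_1 = (0.5000,0.8660,0.0000)
J_v[:, 1] = z_1; J_ω[:, 1] = (0,0,0)
entry J[1][1] = 0.8660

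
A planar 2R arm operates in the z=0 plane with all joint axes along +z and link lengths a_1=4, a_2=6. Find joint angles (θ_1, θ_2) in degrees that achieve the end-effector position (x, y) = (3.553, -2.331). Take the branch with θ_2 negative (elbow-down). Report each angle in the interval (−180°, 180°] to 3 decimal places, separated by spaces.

60.008 -135.003

cos θ_2 = (18.0574−4²−6²)/(2·4·6) = -0.7071; θ_2 = -135.0025° (elbow-down)
β = atan2(-2.3310,3.5530) = -33.2675°; ψ = atan2(-4.2425,-0.2428) = -93.2759°
θ_1 = β − ψ = 60.0084°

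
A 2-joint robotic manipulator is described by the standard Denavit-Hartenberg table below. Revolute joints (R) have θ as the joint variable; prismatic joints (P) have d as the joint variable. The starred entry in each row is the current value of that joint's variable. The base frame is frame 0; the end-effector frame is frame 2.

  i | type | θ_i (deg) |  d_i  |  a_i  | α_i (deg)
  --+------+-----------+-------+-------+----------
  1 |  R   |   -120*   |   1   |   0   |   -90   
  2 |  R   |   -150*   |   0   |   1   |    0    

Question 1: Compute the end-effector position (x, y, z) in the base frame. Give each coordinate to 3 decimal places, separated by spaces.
after link 1: o_1 = (0.0000, 0.0000, 1.0000)
after link 2: o_2 = (0.4330, 0.7500, 1.5000)

0.433 0.750 1.500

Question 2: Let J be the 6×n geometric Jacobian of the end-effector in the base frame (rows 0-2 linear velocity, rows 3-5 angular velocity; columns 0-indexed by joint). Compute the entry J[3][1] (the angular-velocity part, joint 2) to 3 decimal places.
axis z_1 = (0.8660,-0.5000,0.0000); lever o_n−o_1 = (0.4330,0.7500,0.5000)
cross product → J_v[:, 1] = (-0.2500,-0.4330,0.8660)
J_ω[:, 1] = z_1
entry J[3][1] = 0.8660

0.866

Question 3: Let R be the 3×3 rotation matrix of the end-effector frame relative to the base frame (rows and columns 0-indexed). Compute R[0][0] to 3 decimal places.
0.433

End-effector x-axis (col 0 of R) = (0.4330,0.7500,0.5000)
R[0][0] = 0.4330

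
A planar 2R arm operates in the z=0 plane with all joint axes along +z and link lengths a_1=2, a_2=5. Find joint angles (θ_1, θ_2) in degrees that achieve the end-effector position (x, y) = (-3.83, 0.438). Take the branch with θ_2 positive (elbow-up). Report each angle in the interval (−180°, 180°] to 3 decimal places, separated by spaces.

cos θ_2 = (14.8607−2²−5²)/(2·2·5) = -0.7070; θ_2 = 134.9883° (elbow-up)
β = atan2(0.4380,-3.8300) = 173.4760°; ψ = atan2(3.5363,-1.5348) = 113.4619°
θ_1 = β − ψ = 60.0140°

60.014 134.988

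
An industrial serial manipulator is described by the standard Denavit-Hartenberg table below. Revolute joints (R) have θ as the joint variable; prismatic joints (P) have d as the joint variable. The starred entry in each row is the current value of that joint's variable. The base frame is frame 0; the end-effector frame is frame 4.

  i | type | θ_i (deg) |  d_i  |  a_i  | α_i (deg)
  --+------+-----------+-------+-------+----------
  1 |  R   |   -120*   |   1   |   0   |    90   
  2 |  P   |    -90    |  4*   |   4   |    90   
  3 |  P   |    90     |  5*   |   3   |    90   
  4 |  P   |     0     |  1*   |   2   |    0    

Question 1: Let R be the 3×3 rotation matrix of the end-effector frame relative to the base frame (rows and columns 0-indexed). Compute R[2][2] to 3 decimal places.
-1.000

End-effector z-axis (col 2 of R) = (-0.0000,0.0000,-1.0000)
R[2][2] = -1.0000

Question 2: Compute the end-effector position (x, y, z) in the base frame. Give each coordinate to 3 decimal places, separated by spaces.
after link 1: o_1 = (0.0000, 0.0000, 1.0000)
after link 2: o_2 = (-3.4641, 2.0000, -3.0000)
after link 3: o_3 = (-3.5622, 7.8301, -3.0000)
after link 4: o_4 = (-5.2942, 8.8301, -4.0000)

-5.294 8.830 -4.000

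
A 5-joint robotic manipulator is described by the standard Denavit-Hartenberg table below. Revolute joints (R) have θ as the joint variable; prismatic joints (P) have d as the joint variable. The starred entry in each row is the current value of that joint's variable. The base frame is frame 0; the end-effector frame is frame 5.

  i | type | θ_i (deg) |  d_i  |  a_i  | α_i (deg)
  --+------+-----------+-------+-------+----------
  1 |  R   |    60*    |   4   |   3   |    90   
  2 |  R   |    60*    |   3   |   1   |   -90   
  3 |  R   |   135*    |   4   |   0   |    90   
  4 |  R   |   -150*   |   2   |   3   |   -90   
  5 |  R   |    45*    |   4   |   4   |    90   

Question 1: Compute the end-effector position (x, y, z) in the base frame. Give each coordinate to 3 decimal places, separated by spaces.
after link 1: o_1 = (1.5000, 2.5981, 4.0000)
after link 2: o_2 = (4.3481, 1.5311, 4.8660)
after link 3: o_3 = (2.6160, -1.4689, 6.8660)
after link 4: o_4 = (4.4446, 0.8525, 8.9318)
after link 5: o_5 = (8.1438, 2.6239, 5.0358)

8.144 2.624 5.036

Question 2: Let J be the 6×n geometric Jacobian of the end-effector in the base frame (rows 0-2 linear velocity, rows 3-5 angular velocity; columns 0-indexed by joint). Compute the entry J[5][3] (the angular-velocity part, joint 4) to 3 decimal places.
axis z_3 = (-0.4356,0.6597,0.6124); lever o_n−o_3 = (5.5277,4.0928,-1.8302)
cross product → J_v[:, 3] = (-3.7138,2.5878,-5.4297)
J_ω[:, 3] = z_3
entry J[5][3] = 0.6124

0.612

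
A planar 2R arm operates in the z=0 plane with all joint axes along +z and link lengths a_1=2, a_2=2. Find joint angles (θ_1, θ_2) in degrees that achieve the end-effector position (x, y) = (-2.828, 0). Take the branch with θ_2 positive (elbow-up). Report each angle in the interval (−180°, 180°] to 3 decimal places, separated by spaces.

cos θ_2 = (7.9976−2²−2²)/(2·2·2) = -0.0003; θ_2 = 90.0173° (elbow-up)
β = atan2(0.0000,-2.8280) = 180.0000°; ψ = atan2(2.0000,1.9994) = 45.0087°
θ_1 = β − ψ = 134.9913°

134.991 90.017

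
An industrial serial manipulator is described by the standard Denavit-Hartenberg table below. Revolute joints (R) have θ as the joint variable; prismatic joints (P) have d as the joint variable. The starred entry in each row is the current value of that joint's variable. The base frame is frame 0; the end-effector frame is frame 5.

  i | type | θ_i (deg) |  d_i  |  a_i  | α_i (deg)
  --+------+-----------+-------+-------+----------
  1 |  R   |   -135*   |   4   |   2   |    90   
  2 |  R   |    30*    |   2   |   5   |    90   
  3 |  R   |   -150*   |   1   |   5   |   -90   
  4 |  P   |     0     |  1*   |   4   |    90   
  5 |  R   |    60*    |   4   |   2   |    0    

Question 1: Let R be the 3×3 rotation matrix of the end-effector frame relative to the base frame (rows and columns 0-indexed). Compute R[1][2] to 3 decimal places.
End-effector z-axis (col 2 of R) = (-0.3536,-0.3536,-0.8660)
R[1][2] = -0.3536

-0.354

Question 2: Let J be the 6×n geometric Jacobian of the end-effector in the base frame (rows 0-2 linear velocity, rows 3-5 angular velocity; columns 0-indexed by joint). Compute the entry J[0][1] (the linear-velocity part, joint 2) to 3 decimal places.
axis z_1 = (-0.7071,0.7071,0.0000); lever o_n−o_1 = (3.4315,-4.1572,-5.4772)
cross product → J_v[:, 1] = (-3.8730,-3.8730,0.5131)
J_ω[:, 1] = z_1
entry J[0][1] = -3.8730

-3.873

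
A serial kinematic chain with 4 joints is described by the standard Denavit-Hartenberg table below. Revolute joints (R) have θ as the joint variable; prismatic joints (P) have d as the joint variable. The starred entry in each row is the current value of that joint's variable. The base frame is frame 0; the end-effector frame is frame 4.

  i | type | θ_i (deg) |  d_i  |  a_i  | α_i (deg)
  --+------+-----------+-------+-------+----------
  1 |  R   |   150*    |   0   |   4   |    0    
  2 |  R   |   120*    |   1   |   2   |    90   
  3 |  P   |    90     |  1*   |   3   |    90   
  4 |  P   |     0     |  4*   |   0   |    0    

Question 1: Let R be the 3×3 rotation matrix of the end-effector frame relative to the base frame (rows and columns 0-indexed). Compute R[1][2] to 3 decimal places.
-1.000

End-effector z-axis (col 2 of R) = (-0.0000,-1.0000,-0.0000)
R[1][2] = -1.0000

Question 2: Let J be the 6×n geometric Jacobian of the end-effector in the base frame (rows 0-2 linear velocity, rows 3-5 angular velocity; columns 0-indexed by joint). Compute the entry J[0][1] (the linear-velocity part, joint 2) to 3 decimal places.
axis z_1 = (0.0000,0.0000,1.0000); lever o_n−o_1 = (-1.0000,-6.0000,4.0000)
cross product → J_v[:, 1] = (6.0000,-1.0000,0.0000)
J_ω[:, 1] = z_1
entry J[0][1] = 6.0000

6.000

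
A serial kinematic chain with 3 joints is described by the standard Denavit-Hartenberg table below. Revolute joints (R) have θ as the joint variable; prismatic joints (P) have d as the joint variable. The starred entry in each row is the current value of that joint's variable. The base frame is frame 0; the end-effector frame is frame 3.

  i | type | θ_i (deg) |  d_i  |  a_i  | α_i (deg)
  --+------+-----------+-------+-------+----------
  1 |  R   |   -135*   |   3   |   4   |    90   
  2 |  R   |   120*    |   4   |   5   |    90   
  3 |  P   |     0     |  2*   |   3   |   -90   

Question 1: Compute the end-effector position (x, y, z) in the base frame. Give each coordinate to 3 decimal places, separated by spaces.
-4.053 1.604 10.928

after link 1: o_1 = (-2.8284, -2.8284, 3.0000)
after link 2: o_2 = (-3.8891, 1.7678, 7.3301)
after link 3: o_3 = (-4.0532, 1.6037, 10.9282)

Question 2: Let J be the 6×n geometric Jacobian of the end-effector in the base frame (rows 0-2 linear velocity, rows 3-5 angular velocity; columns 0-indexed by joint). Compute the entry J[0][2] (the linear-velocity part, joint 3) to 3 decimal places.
-0.612

prismatic axis z_2 = (-0.6124,-0.6124,0.5000)
J_v[:, 2] = z_2; J_ω[:, 2] = (0,0,0)
entry J[0][2] = -0.6124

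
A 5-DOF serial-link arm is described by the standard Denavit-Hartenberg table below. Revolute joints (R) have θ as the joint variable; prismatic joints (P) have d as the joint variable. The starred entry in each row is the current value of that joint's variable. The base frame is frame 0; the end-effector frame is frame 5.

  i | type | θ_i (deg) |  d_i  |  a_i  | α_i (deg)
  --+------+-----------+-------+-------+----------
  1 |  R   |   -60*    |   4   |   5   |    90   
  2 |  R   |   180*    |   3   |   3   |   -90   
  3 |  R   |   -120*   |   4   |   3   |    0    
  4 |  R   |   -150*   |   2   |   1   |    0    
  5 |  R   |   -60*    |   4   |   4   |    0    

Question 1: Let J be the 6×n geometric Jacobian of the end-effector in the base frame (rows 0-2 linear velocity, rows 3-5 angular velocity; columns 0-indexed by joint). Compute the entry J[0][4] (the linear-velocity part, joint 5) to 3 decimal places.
axis z_4 = (-0.0000,0.0000,-1.0000); lever o_n−o_4 = (-0.0000,4.0000,-4.0000)
cross product → J_v[:, 4] = (4.0000,-0.0000,-0.0000)
J_ω[:, 4] = z_4
entry J[0][4] = 4.0000

4.000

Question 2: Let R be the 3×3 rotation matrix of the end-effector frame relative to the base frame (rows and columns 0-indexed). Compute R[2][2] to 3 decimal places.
End-effector z-axis (col 2 of R) = (-0.0000,0.0000,-1.0000)
R[2][2] = -1.0000

-1.000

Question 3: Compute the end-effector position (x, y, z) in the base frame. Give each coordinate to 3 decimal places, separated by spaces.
after link 1: o_1 = (2.5000, -4.3301, 4.0000)
after link 2: o_2 = (-1.5981, -3.2321, 4.0000)
after link 3: o_3 = (-3.0981, -5.8301, 0.0000)
after link 4: o_4 = (-2.2321, -5.3301, -2.0000)
after link 5: o_5 = (-2.2321, -1.3301, -6.0000)

-2.232 -1.330 -6.000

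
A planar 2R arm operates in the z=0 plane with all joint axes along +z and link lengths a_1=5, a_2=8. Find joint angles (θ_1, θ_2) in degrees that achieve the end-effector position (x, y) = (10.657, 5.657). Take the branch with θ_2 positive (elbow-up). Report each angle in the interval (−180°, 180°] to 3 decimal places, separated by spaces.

0.003 44.995

cos θ_2 = (145.5733−5²−8²)/(2·5·8) = 0.7072; θ_2 = 44.9952° (elbow-up)
β = atan2(5.6570,10.6570) = 27.9605°; ψ = atan2(5.6564,10.6573) = 27.9571°
θ_1 = β − ψ = 0.0033°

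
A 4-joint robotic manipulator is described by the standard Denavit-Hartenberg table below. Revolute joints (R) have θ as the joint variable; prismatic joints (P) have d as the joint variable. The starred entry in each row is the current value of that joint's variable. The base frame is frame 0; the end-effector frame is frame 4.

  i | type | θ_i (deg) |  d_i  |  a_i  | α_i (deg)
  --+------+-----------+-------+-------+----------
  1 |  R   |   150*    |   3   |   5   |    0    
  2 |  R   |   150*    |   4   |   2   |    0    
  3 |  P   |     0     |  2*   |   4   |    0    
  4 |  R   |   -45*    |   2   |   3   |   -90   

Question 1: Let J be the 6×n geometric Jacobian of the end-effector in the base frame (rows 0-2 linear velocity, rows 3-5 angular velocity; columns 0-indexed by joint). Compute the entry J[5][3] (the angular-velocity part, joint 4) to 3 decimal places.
axis z_3 = (0.0000,0.0000,1.0000); lever o_n−o_3 = (-0.7765,-2.8978,2.0000)
cross product → J_v[:, 3] = (2.8978,-0.7765,0.0000)
J_ω[:, 3] = z_3
entry J[5][3] = 1.0000

1.000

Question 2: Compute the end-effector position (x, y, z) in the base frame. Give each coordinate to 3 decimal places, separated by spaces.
-2.107 -5.594 11.000

after link 1: o_1 = (-4.3301, 2.5000, 3.0000)
after link 2: o_2 = (-3.3301, 0.7679, 7.0000)
after link 3: o_3 = (-1.3301, -2.6962, 9.0000)
after link 4: o_4 = (-2.1066, -5.5939, 11.0000)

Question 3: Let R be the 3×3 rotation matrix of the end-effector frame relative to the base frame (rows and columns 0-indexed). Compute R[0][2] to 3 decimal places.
0.966

End-effector z-axis (col 2 of R) = (0.9659,-0.2588,0.0000)
R[0][2] = 0.9659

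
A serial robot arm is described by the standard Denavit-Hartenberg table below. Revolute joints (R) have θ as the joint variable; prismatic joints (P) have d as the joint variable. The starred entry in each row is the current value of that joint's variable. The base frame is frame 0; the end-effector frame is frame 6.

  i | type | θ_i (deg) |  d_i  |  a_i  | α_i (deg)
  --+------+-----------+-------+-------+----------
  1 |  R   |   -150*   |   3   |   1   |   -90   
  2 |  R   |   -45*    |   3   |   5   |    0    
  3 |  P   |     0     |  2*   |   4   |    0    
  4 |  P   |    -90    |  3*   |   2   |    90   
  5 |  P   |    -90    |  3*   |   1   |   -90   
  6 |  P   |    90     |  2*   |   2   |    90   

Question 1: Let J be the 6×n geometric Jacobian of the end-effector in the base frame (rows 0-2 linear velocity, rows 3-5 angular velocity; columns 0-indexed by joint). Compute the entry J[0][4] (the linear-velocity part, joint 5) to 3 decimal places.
0.612

prismatic axis z_4 = (0.6124,0.3536,-0.7071)
J_v[:, 4] = z_4; J_ω[:, 4] = (0,0,0)
entry J[0][4] = 0.6124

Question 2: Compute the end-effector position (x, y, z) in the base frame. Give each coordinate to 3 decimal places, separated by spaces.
after link 1: o_1 = (-0.8660, -0.5000, 3.0000)
after link 2: o_2 = (-2.4279, -4.8658, 6.5355)
after link 3: o_3 = (-3.8774, -8.0121, 9.3640)
after link 4: o_4 = (-1.1526, -9.9031, 10.7782)
after link 5: o_5 = (0.1845, -7.9764, 8.6569)
after link 6: o_6 = (0.1845, -7.9764, 11.4853)

0.184 -7.976 11.485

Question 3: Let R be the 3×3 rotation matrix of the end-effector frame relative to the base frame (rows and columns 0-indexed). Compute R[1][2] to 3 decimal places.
End-effector z-axis (col 2 of R) = (-0.5000,0.8660,-0.0000)
R[1][2] = 0.8660

0.866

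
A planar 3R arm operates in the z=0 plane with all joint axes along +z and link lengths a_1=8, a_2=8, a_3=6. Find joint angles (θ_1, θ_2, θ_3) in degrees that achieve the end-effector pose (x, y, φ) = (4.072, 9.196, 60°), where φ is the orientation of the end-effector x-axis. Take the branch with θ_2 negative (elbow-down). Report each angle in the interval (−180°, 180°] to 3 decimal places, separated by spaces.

wrist centre = target − a_3·(cos φ, sin φ) = (1.0720, 3.9998)
cos θ_2 = (17.1480−8²−8²)/(2·8·8) = -0.8660; θ_2 = -150.0007° (elbow-down)
β = atan2(3.9998,1.0720) = 74.9967°; ψ = atan2(-3.9999,1.0717) = -75.0004°
θ_1 = β − ψ = 149.9971°
θ_3 = φ − θ_1 − θ_2 = 60.0036° (wrapped to (-180°,180°])

149.997 -150.001 60.004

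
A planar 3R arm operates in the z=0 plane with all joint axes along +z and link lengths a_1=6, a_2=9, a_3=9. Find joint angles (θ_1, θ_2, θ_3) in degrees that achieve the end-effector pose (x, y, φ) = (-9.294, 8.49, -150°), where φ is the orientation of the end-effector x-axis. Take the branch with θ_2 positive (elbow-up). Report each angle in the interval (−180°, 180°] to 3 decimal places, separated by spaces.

wrist centre = target − a_3·(cos φ, sin φ) = (-1.4998, 12.9900)
cos θ_2 = (170.9894−6²−9²)/(2·6·9) = 0.4999; θ_2 = 60.0065° (elbow-up)
β = atan2(12.9900,-1.4998) = 96.5860°; ψ = atan2(7.7947,10.4991) = 36.5909°
θ_1 = β − ψ = 59.9951°
θ_3 = φ − θ_1 − θ_2 = 89.9984° (wrapped to (-180°,180°])

59.995 60.006 89.998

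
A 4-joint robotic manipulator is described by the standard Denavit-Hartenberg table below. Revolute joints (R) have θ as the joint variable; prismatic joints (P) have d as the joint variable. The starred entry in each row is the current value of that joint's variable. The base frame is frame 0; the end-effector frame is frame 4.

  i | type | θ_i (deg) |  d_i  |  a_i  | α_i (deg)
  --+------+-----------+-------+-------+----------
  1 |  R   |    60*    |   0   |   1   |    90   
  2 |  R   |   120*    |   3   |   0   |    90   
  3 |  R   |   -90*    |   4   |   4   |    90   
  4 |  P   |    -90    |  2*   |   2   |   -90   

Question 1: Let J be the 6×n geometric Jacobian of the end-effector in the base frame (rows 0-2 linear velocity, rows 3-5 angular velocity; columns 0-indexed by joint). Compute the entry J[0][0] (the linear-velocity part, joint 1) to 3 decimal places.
axis z_0 = ẑ; lever o_n−o_0 = (1.0000,3.7321,-0.7321)
cross product → J_v[:, 0] = (-3.7321,1.0000,0.0000)
J_ω[:, 0] = z_0
entry J[0][0] = -3.7321

-3.732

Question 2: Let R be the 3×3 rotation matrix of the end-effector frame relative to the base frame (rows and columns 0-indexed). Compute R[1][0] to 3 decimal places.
-0.750

End-effector x-axis (col 0 of R) = (-0.4330,-0.7500,-0.5000)
R[1][0] = -0.7500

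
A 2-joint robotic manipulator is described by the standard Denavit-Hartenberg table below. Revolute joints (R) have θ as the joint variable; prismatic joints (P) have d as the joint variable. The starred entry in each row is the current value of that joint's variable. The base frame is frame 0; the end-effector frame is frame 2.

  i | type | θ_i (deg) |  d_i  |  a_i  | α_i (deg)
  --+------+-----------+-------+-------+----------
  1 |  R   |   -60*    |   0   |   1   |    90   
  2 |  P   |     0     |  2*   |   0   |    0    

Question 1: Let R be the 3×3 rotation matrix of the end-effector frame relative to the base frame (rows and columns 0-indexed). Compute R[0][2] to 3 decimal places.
End-effector z-axis (col 2 of R) = (-0.8660,-0.5000,0.0000)
R[0][2] = -0.8660

-0.866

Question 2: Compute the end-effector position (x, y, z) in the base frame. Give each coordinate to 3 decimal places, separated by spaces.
-1.232 -1.866 0.000

after link 1: o_1 = (0.5000, -0.8660, 0.0000)
after link 2: o_2 = (-1.2321, -1.8660, 0.0000)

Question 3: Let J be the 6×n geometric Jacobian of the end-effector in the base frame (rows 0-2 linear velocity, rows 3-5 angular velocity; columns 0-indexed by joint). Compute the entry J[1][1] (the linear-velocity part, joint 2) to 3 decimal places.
prismatic axis z_1 = (-0.8660,-0.5000,0.0000)
J_v[:, 1] = z_1; J_ω[:, 1] = (0,0,0)
entry J[1][1] = -0.5000

-0.500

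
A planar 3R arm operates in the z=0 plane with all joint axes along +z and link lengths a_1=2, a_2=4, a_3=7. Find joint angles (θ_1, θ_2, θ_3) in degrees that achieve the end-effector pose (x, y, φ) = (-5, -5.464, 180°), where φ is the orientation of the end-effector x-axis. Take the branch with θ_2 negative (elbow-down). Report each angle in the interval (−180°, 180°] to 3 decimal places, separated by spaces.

wrist centre = target − a_3·(cos φ, sin φ) = (2.0000, -5.4640)
cos θ_2 = (33.8553−2²−4²)/(2·2·4) = 0.8660; θ_2 = -30.0080° (elbow-down)
β = atan2(-5.4640,2.0000) = -69.8957°; ψ = atan2(-2.0005,5.4638) = -20.1093°
θ_1 = β − ψ = -49.7865°
θ_3 = φ − θ_1 − θ_2 = -100.2056° (wrapped to (-180°,180°])

-49.786 -30.008 -100.206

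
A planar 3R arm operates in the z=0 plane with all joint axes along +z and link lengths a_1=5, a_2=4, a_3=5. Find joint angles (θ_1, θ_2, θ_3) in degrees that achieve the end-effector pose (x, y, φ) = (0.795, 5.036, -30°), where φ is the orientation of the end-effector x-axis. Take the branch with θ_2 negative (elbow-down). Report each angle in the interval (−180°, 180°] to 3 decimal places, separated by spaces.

wrist centre = target − a_3·(cos φ, sin φ) = (-3.5351, 7.5360)
cos θ_2 = (69.2884−5²−4²)/(2·5·4) = 0.7072; θ_2 = -44.9916° (elbow-down)
β = atan2(7.5360,-3.5351) = 115.1312°; ψ = atan2(-2.8280,7.8288) = -19.8612°
θ_1 = β − ψ = 134.9924°
θ_3 = φ − θ_1 − θ_2 = -120.0008° (wrapped to (-180°,180°])

134.992 -44.992 -120.001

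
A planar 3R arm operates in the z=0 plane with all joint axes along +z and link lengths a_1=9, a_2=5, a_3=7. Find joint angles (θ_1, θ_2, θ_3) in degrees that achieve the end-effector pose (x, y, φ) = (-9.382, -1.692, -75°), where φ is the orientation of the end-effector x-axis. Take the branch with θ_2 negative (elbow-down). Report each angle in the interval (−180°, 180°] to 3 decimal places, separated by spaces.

176.268 -60.001 168.732

wrist centre = target − a_3·(cos φ, sin φ) = (-11.1937, 5.0695)
cos θ_2 = (150.9993−9²−5²)/(2·9·5) = 0.5000; θ_2 = -60.0005° (elbow-down)
β = atan2(5.0695,-11.1937) = 155.6349°; ψ = atan2(-4.3301,11.5000) = -20.6332°
θ_1 = β − ψ = 176.2681°
θ_3 = φ − θ_1 − θ_2 = 168.7324° (wrapped to (-180°,180°])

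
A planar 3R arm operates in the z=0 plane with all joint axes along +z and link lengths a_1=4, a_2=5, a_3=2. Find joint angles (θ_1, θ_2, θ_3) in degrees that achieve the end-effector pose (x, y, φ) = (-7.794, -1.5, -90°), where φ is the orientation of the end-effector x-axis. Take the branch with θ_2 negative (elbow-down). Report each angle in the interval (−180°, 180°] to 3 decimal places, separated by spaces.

-149.997 -60.006 120.003

wrist centre = target − a_3·(cos φ, sin φ) = (-7.7940, 0.5000)
cos θ_2 = (60.9964−4²−5²)/(2·4·5) = 0.4999; θ_2 = -60.0059° (elbow-down)
β = atan2(0.5000,-7.7940) = 176.3294°; ψ = atan2(-4.3304,6.4996) = -33.6739°
θ_1 = β − ψ = 210.0033°
θ_3 = φ − θ_1 − θ_2 = 120.0026° (wrapped to (-180°,180°])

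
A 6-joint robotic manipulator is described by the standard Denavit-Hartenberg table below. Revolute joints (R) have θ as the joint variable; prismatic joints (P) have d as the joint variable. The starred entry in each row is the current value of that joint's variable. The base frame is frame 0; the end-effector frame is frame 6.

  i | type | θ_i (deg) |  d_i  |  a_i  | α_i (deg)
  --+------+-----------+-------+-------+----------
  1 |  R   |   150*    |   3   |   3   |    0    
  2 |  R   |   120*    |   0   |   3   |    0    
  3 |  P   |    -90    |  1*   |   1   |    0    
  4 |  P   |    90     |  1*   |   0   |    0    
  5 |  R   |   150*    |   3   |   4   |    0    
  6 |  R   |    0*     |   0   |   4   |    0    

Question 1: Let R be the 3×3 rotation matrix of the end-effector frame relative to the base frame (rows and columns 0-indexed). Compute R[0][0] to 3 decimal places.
End-effector x-axis (col 0 of R) = (0.5000,0.8660,0.0000)
R[0][0] = 0.5000

0.500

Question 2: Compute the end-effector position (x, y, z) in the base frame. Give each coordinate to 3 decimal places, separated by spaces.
0.402 5.428 8.000

after link 1: o_1 = (-2.5981, 1.5000, 3.0000)
after link 2: o_2 = (-2.5981, -1.5000, 3.0000)
after link 3: o_3 = (-3.5981, -1.5000, 4.0000)
after link 4: o_4 = (-3.5981, -1.5000, 5.0000)
after link 5: o_5 = (-1.5981, 1.9641, 8.0000)
after link 6: o_6 = (0.4019, 5.4282, 8.0000)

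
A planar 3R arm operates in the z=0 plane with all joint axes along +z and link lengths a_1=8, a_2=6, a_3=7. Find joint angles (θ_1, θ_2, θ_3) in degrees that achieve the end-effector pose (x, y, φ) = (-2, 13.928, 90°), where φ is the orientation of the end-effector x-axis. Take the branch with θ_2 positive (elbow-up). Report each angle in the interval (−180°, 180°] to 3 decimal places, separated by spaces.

wrist centre = target − a_3·(cos φ, sin φ) = (-2.0000, 6.9280)
cos θ_2 = (51.9972−8²−6²)/(2·8·6) = -0.5000; θ_2 = 120.0019° (elbow-up)
β = atan2(6.9280,-2.0000) = 106.1026°; ψ = atan2(5.1961,4.9998) = 46.1026°
θ_1 = β − ψ = 60.0000°
θ_3 = φ − θ_1 − θ_2 = -90.0019° (wrapped to (-180°,180°])

60.000 120.002 -90.002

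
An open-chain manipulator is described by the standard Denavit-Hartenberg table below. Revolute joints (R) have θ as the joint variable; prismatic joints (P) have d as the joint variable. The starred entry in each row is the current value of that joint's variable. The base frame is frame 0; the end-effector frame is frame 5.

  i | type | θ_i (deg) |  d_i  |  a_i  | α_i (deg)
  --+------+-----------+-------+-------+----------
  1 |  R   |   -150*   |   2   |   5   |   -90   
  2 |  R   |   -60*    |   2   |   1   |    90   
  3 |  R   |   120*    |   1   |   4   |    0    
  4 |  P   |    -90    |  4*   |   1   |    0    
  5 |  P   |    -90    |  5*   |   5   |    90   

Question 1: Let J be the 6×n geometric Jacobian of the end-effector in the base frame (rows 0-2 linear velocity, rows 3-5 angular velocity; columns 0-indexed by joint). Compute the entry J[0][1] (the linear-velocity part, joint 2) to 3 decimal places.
axis z_1 = (0.5000,-0.8660,0.0000); lever o_n−o_1 = (7.2925,2.3236,7.0490)
cross product → J_v[:, 1] = (-6.1046,-3.5245,7.4772)
J_ω[:, 1] = z_1
entry J[0][1] = -6.1046

-6.105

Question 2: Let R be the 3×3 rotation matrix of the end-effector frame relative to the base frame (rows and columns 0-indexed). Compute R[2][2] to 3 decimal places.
End-effector z-axis (col 2 of R) = (0.1250,0.6495,-0.7500)
R[2][2] = -0.7500

-0.750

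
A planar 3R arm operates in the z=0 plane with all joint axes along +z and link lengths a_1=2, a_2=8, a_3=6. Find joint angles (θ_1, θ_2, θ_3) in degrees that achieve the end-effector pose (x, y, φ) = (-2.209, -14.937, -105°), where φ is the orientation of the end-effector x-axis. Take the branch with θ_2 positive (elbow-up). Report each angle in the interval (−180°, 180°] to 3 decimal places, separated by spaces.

-143.218 60.007 -21.789

wrist centre = target − a_3·(cos φ, sin φ) = (-0.6561, -9.1414)
cos θ_2 = (83.9965−2²−8²)/(2·2·8) = 0.4999; θ_2 = 60.0073° (elbow-up)
β = atan2(-9.1414,-0.6561) = -94.1051°; ψ = atan2(6.9287,5.9991) = 49.1129°
θ_1 = β − ψ = -143.2180°
θ_3 = φ − θ_1 − θ_2 = -21.7893° (wrapped to (-180°,180°])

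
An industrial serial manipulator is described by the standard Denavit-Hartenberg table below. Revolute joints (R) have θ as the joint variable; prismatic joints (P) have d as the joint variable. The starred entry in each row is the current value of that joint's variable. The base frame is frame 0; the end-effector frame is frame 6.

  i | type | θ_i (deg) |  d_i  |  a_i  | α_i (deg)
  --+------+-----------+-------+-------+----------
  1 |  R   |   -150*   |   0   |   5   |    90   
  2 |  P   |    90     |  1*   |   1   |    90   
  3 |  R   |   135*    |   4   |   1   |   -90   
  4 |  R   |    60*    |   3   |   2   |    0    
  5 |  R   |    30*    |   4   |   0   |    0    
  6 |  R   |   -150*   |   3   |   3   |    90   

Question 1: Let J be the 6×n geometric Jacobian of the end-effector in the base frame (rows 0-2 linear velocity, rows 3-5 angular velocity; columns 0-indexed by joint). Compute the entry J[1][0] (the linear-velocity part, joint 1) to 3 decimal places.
-6.746

axis z_0 = ẑ; lever o_n−o_0 = (-6.7461,-8.0474,-8.5459)
cross product → J_v[:, 0] = (8.0474,-6.7461,0.0000)
J_ω[:, 0] = z_0
entry J[1][0] = -6.7461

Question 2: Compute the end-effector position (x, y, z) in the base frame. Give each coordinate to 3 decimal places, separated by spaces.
-6.746 -8.047 -8.546

after link 1: o_1 = (-4.3301, -2.5000, 0.0000)
after link 2: o_2 = (-4.8301, -1.6340, 1.0000)
after link 3: o_3 = (-8.6478, -3.0216, 0.2929)
after link 4: o_4 = (-6.4407, -3.3803, -2.5355)
after link 5: o_5 = (-5.0265, -5.8298, -5.3640)
after link 6: o_6 = (-6.7461, -8.0474, -8.5459)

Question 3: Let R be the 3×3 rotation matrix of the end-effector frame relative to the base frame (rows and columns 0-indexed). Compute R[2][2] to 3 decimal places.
End-effector z-axis (col 2 of R) = (-0.1268,-0.7803,0.6124)
R[2][2] = 0.6124

0.612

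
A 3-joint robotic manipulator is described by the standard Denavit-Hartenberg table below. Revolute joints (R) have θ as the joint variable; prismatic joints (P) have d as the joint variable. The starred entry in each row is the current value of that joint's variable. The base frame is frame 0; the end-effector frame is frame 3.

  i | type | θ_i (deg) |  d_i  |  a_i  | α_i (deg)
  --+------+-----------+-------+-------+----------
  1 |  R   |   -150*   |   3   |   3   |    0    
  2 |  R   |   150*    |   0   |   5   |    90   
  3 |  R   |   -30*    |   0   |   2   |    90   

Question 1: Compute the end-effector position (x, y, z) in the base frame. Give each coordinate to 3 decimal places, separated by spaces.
4.134 -1.500 2.000

after link 1: o_1 = (-2.5981, -1.5000, 3.0000)
after link 2: o_2 = (2.4019, -1.5000, 3.0000)
after link 3: o_3 = (4.1340, -1.5000, 2.0000)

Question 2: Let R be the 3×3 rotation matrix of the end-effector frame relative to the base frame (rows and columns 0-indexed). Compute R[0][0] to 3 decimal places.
0.866

End-effector x-axis (col 0 of R) = (0.8660,-0.0000,-0.5000)
R[0][0] = 0.8660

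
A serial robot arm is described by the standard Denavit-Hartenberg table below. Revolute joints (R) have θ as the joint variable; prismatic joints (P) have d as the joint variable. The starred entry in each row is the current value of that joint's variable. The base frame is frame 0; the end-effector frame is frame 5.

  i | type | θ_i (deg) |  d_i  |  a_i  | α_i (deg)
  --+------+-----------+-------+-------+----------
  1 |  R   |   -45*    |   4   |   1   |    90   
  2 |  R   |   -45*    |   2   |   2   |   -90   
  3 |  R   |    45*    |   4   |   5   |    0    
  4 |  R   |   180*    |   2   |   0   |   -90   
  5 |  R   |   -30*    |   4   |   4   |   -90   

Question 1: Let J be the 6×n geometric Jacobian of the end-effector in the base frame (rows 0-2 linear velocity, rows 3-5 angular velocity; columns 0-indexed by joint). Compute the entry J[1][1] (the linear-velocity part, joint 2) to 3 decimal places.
axis z_1 = (-0.7071,-0.7071,0.0000); lever o_n−o_1 = (4.3110,-9.6035,1.4747)
cross product → J_v[:, 1] = (-1.0428,1.0428,9.8390)
J_ω[:, 1] = z_1
entry J[1][1] = 1.0428

1.043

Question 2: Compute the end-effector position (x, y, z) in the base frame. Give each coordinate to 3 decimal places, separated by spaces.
5.018 -10.311 5.475

after link 1: o_1 = (0.7071, -0.7071, 4.0000)
after link 2: o_2 = (0.2929, -3.1213, 2.5858)
after link 3: o_3 = (6.5607, -4.3891, 2.9142)
after link 4: o_4 = (7.5607, -5.3891, 4.3284)
after link 5: o_5 = (5.0181, -10.3106, 5.4747)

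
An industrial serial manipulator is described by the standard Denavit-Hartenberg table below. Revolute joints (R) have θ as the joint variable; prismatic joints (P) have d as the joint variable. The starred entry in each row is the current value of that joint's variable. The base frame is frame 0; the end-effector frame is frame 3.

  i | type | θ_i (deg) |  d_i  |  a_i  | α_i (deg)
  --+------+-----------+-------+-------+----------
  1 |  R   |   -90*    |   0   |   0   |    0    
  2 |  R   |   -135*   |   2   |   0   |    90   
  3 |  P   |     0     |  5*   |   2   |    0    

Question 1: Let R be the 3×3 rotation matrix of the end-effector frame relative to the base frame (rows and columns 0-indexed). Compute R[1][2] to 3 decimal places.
End-effector z-axis (col 2 of R) = (0.7071,0.7071,0.0000)
R[1][2] = 0.7071

0.707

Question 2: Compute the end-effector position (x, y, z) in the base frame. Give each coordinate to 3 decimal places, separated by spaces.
after link 1: o_1 = (0.0000, 0.0000, 0.0000)
after link 2: o_2 = (0.0000, 0.0000, 2.0000)
after link 3: o_3 = (2.1213, 4.9497, 2.0000)

2.121 4.950 2.000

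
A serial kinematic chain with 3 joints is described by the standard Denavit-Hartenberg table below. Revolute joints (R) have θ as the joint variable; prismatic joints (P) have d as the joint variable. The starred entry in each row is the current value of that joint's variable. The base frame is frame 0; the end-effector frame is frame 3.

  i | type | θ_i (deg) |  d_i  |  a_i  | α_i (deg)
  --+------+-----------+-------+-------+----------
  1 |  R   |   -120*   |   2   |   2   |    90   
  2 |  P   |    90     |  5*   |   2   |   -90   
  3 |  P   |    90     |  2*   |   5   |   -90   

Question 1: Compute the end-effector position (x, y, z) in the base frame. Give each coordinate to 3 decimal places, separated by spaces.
0.000 0.000 4.000

after link 1: o_1 = (-1.0000, -1.7321, 2.0000)
after link 2: o_2 = (-5.3301, 0.7679, 4.0000)
after link 3: o_3 = (0.0000, 0.0000, 4.0000)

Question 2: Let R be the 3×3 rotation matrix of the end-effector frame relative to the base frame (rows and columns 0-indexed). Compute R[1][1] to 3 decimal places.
-0.866

End-effector y-axis (col 1 of R) = (-0.5000,-0.8660,-0.0000)
R[1][1] = -0.8660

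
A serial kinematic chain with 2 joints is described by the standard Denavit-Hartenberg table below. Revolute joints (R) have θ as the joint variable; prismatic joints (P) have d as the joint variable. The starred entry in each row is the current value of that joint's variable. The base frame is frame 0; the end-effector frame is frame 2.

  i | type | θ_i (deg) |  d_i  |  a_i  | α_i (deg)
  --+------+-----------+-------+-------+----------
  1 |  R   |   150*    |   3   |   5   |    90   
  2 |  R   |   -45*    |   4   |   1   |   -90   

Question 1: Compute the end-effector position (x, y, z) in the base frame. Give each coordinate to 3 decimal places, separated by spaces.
-2.942 6.318 2.293

after link 1: o_1 = (-4.3301, 2.5000, 3.0000)
after link 2: o_2 = (-2.9425, 6.3177, 2.2929)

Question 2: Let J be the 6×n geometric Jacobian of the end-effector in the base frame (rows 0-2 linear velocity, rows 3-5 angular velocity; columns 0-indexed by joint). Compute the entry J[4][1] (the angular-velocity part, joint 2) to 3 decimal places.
0.866

axis z_1 = (0.5000,0.8660,0.0000); lever o_n−o_1 = (1.3876,3.8177,-0.7071)
cross product → J_v[:, 1] = (-0.6124,0.3536,0.7071)
J_ω[:, 1] = z_1
entry J[4][1] = 0.8660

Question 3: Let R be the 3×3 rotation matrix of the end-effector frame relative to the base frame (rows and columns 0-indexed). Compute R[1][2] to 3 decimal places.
End-effector z-axis (col 2 of R) = (-0.6124,0.3536,0.7071)
R[1][2] = 0.3536

0.354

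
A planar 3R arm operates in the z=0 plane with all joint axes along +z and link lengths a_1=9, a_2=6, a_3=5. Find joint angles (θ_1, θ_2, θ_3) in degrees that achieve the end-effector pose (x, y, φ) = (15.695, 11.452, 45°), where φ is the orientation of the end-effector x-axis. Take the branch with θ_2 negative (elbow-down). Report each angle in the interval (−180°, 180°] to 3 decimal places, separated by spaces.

45.002 -30.008 30.006

wrist centre = target − a_3·(cos φ, sin φ) = (12.1595, 7.9165)
cos θ_2 = (210.5231−9²−6²)/(2·9·6) = 0.8660; θ_2 = -30.0082° (elbow-down)
β = atan2(7.9165,12.1595) = 33.0663°; ψ = atan2(-3.0007,14.1957) = -11.9357°
θ_1 = β − ψ = 45.0020°
θ_3 = φ − θ_1 − θ_2 = 30.0062° (wrapped to (-180°,180°])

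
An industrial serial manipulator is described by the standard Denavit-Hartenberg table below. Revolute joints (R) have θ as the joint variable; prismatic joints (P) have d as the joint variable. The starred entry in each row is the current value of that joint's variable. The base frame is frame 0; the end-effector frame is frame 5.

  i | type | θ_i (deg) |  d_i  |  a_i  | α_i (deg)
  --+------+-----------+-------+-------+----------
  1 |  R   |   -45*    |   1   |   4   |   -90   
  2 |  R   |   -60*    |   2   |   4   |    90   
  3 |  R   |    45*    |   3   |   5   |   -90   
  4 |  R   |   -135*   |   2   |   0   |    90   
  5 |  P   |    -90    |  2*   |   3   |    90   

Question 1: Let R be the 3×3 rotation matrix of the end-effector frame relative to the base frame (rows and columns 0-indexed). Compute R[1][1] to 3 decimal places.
-0.610

End-effector y-axis (col 1 of R) = (-0.0973,-0.6098,-0.7866)
R[1][1] = -0.6098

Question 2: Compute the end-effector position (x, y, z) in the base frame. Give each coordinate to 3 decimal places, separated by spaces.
after link 1: o_1 = (2.8284, -2.8284, 1.0000)
after link 2: o_2 = (5.6569, -2.8284, 4.4641)
after link 3: o_3 = (7.5697, 0.2587, 9.0260)
after link 4: o_4 = (8.0697, 1.7587, 7.8012)
after link 5: o_5 = (7.1251, -1.7109, 8.0652)

7.125 -1.711 8.065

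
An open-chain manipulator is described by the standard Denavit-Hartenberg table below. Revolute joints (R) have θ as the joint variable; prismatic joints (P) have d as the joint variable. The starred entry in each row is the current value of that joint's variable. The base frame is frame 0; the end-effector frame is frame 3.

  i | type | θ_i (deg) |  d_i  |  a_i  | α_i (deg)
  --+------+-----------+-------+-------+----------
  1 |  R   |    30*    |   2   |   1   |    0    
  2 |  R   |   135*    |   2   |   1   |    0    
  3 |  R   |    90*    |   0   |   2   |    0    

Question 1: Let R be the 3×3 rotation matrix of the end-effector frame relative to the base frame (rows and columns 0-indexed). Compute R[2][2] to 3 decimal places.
End-effector z-axis (col 2 of R) = (0.0000,0.0000,1.0000)
R[2][2] = 1.0000

1.000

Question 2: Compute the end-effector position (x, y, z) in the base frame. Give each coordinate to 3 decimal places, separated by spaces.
after link 1: o_1 = (0.8660, 0.5000, 2.0000)
after link 2: o_2 = (-0.0999, 0.7588, 4.0000)
after link 3: o_3 = (-0.6175, -1.1730, 4.0000)

-0.618 -1.173 4.000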